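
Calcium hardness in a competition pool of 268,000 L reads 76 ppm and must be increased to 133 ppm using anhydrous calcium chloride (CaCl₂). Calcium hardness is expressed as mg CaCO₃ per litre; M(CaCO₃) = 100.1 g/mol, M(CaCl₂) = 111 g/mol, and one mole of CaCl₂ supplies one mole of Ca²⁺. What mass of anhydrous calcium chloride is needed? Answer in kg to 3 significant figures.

16.9 kg

Hardness to add: (133 − 76) = 57 mg/L as CaCO₃ × 268,000 L = 15,280 g as CaCO₃.
Moles of Ca²⁺ (1 mol Ca²⁺ ≡ 1 mol CaCO₃): 15,280 / 100.1 g/mol = 152.6 mol.
Mass of CaCl₂: 152.6 × 111 = 16,940 g.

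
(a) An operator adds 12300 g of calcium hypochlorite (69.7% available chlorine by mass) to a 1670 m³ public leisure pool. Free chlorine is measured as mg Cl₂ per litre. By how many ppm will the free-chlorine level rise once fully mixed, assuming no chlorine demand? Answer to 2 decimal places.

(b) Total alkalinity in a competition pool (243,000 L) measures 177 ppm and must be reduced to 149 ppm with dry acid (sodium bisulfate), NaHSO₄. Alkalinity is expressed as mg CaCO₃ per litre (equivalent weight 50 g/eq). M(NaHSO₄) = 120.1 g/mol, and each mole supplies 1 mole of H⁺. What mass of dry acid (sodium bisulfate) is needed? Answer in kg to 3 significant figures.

(a) 5.13 ppm; (b) 16.3 kg

(a) Volume: 1670 m³ = 1,670,000 L.
(a) Available chlorine delivered: 12,300 g × 0.697 = 8573 g as Cl₂.
(a) Concentration rise: 8573 g / 1,670,000 L = 5.134 mg/L = 5.13 ppm.

(b) Alkalinity to neutralize: (177 − 149) = 28 mg/L as CaCO₃ × 243,000 L = 6804 g as CaCO₃.
(b) Equivalents of H⁺ required: 6804 ÷ 50 g/eq = 136.1 eq = 136.1 mol NaHSO₄.
(b) Mass of NaHSO₄: 136.1 × 120.1 = 16,340 g.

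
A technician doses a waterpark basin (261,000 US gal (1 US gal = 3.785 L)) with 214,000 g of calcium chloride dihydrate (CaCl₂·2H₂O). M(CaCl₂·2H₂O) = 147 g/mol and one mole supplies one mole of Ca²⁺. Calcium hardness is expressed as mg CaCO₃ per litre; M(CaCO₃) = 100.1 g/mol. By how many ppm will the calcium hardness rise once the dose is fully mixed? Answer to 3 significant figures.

148 ppm

Volume: 261,000 US gal × 3.785 L/gal = 987,885 L.
Moles of Ca²⁺: 214,000 g ÷ 147 g/mol = 1456 mol.
As CaCO₃: 1456 mol × 100.1 g/mol = 145,700 g.
Rise: 145,700 g / 987,885 L × 1000 = 147.5 mg/L.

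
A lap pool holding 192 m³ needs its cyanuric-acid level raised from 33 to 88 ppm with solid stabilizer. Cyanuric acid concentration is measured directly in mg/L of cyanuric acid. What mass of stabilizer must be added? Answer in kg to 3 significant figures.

Volume: 192 m³ = 192,000 L.
CYA to add: (88 − 33) = 55 mg/L × 192,000 L = 10,560 g cyanuric acid.

10.6 kg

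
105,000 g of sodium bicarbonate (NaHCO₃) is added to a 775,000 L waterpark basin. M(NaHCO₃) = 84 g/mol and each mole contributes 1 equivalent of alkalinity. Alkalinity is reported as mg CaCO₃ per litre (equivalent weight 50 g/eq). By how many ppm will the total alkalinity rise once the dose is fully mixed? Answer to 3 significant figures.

Moles of NaHCO₃: 105,000 g ÷ 84 g/mol = 1250 mol → 1250 eq of alkalinity.
As CaCO₃: 1250 eq × 50 g/eq = 62,500 g.
Rise: 62,500 g / 775,000 L × 1000 = 80.65 mg/L.

80.6 ppm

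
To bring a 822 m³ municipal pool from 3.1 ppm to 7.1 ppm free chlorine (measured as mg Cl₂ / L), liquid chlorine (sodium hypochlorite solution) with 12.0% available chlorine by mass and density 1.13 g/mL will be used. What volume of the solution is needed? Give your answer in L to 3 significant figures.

24.2 L

Volume: 822 m³ = 822,000 L.
Chlorine deficit: 7.1 − 3.1 = 4 ppm = 4 mg/L as Cl₂.
Cl₂ equivalent needed: 4 mg/L × 822,000 L = 3,288,000 mg = 3288 g.
Product at 12.0% available chlorine: 3288 / 0.12 = 27,400 g.
Volume at density 1.13 g/mL: 27,400 g ÷ 1.13 g/mL = 24,250 mL.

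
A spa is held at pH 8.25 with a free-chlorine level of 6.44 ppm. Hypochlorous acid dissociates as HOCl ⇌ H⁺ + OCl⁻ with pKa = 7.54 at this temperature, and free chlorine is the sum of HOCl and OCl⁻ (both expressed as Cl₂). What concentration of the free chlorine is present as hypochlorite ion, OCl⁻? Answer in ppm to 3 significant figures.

[OCl⁻]/[HOCl] = 10^(pH − pKa) = 10^(8.25 − 7.54) = 10^0.71 = 5.129.
Fraction as HOCl = 1 / (1 + 5.129) = 0.1632.
OCl⁻ = (1 − 0.1632) × 6.44 ppm = 5.389 ppm.

5.39 ppm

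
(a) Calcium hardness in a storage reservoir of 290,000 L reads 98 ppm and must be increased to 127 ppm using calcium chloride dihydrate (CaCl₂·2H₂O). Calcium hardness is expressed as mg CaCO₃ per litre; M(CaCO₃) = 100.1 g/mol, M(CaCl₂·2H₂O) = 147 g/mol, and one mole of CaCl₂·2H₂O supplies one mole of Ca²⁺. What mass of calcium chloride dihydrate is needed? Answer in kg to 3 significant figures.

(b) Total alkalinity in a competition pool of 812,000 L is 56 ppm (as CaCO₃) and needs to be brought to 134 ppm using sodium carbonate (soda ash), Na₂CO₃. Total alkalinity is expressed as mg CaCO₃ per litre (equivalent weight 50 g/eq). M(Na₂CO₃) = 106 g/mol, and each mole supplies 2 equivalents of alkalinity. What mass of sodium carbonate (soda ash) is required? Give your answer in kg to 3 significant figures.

(a) 12.4 kg; (b) 67.1 kg

(a) Hardness to add: (127 − 98) = 29 mg/L as CaCO₃ × 290,000 L = 8410 g as CaCO₃.
(a) Moles of Ca²⁺ (1 mol Ca²⁺ ≡ 1 mol CaCO₃): 8410 / 100.1 g/mol = 84.02 mol.
(a) Mass of CaCl₂·2H₂O: 84.02 × 147 = 12,350 g.

(b) Alkalinity to add: (134 − 56) = 78 mg/L as CaCO₃ × 812,000 L = 63,340 g as CaCO₃.
(b) Equivalents: 63,340 g ÷ 50 g/eq = 1267 eq.
(b) Each mole of Na₂CO₃ supplies 2 eq, so 1267 / 2 = 633.4 mol.
(b) Mass: 633.4 mol × 106 g/mol = 67,140 g.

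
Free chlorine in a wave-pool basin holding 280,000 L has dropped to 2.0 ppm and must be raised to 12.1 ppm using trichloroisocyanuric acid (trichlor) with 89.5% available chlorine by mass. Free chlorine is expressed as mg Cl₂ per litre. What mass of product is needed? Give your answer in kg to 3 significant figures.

3.16 kg

Chlorine deficit: 12.1 − 2.0 = 10.1 ppm = 10.1 mg/L as Cl₂.
Cl₂ equivalent needed: 10.1 mg/L × 280,000 L = 2,828,000 mg = 2828 g.
Product at 89.5% available chlorine: 2828 / 0.895 = 3160 g.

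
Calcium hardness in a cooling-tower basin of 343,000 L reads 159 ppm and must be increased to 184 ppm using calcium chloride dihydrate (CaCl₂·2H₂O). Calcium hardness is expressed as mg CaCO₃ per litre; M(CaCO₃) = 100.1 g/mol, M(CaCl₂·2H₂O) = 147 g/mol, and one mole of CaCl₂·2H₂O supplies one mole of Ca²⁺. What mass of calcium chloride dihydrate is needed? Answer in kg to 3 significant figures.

Hardness to add: (184 − 159) = 25 mg/L as CaCO₃ × 343,000 L = 8575 g as CaCO₃.
Moles of Ca²⁺ (1 mol Ca²⁺ ≡ 1 mol CaCO₃): 8575 / 100.1 g/mol = 85.66 mol.
Mass of CaCl₂·2H₂O: 85.66 × 147 = 12,590 g.

12.6 kg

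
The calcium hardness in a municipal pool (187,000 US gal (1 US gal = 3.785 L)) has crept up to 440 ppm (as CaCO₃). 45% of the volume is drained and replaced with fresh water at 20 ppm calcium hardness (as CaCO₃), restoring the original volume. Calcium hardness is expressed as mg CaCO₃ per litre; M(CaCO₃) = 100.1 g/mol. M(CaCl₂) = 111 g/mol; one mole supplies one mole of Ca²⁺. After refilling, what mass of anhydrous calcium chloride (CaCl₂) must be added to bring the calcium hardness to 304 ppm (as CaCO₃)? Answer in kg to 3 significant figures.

Volume: 187,000 US gal × 3.785 L/gal = 707,795 L.
After draining 45% and refilling: 440 × 0.55 + 20 × 0.45 = 251 ppm.
Deficit to target: 304 − 251 = 53 mg/L.
As CaCO₃: 53 mg/L × 707,795 L = 37,510 g; ÷ 100.1 = 374.8 mol Ca²⁺.
Mass: 374.8 × 111 = 41,600 g.

41.6 kg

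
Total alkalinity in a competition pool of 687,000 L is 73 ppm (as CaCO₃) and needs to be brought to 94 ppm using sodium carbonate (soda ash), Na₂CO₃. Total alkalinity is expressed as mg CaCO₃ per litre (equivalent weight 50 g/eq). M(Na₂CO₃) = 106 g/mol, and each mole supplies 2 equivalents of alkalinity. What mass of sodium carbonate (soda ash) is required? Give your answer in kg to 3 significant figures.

15.3 kg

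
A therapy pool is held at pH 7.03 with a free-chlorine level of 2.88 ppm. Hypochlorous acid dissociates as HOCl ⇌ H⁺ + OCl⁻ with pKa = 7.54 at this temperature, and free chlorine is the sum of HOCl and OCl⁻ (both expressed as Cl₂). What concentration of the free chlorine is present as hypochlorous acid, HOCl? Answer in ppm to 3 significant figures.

2.20 ppm

[OCl⁻]/[HOCl] = 10^(pH − pKa) = 10^(7.03 − 7.54) = 10^-0.51 = 0.309.
Fraction as HOCl = 1 / (1 + 0.309) = 0.7639.
HOCl = 0.7639 × 2.88 ppm = 2.2 ppm.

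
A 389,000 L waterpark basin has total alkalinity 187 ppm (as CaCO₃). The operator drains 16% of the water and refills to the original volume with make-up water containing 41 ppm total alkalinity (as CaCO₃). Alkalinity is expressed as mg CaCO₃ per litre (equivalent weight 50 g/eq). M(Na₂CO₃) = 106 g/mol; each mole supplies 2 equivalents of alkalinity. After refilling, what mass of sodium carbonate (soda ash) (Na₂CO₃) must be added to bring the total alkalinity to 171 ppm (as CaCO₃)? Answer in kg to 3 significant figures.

After draining 16% and refilling: 187 × 0.84 + 41 × 0.16 = 163.64 ppm.
Deficit to target: 171 − 163.64 = 7.36 mg/L.
As CaCO₃: 7.36 mg/L × 389,000 L = 2863 g; ÷ 50 g/eq ÷ 2 = 28.63 mol Na₂CO₃.
Mass: 28.63 × 106 = 3035 g.

3.03 kg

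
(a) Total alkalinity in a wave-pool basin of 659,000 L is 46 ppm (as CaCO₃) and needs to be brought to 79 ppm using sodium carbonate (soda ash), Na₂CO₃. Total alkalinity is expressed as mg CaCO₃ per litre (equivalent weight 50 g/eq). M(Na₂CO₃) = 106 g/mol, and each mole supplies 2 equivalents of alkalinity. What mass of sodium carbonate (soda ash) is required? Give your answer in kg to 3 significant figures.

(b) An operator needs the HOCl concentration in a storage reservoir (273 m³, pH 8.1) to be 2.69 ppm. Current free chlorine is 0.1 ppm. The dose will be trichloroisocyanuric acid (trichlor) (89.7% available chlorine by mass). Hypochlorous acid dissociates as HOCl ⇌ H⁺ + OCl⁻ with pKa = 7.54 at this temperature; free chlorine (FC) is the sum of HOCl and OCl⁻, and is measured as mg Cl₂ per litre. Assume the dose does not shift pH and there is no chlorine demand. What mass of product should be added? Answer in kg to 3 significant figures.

(a) Alkalinity to add: (79 − 46) = 33 mg/L as CaCO₃ × 659,000 L = 21,750 g as CaCO₃.
(a) Equivalents: 21,750 g ÷ 50 g/eq = 434.9 eq.
(a) Each mole of Na₂CO₃ supplies 2 eq, so 434.9 / 2 = 217.5 mol.
(a) Mass: 217.5 mol × 106 g/mol = 23,050 g.

(b) Volume: 273 m³ = 273,000 L.
(b) [OCl⁻]/[HOCl] = 10^(pH − pKa) = 10^(8.1 − 7.54) = 3.631; fraction as HOCl = 1/(1 + 3.631) = 0.2159.
(b) Free chlorine required for 2.69 ppm HOCl: 2.69 / 0.2159 = 12.46 ppm.
(b) FC to add: 12.46 − 0.1 = 12.36 mg/L as Cl₂.
(b) Cl₂ equivalent: 12.36 mg/L × 273,000 L = 3373 g.
(b) Product at 89.7% available Cl: 3373 / 0.897 = 3761 g.

(a) 23.1 kg; (b) 3.76 kg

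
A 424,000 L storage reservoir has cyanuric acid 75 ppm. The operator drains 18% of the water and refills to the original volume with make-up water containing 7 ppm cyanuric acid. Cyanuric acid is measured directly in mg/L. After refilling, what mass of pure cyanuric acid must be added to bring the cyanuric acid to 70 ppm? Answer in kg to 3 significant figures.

3.07 kg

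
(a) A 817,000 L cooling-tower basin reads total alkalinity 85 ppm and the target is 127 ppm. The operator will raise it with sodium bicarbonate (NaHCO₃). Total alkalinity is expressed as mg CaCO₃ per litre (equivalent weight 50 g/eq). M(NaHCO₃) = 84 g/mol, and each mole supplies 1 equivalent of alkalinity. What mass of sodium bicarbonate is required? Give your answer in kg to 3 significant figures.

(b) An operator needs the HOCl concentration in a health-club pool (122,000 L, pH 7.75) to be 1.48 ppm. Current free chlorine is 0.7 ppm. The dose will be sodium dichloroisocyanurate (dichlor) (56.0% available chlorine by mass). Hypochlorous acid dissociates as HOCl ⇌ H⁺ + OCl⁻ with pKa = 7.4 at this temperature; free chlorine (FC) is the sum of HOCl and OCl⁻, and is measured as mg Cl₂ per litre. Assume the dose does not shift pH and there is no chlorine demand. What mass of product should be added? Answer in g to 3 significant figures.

(a) 57.6 kg; (b) 892 g

(a) Alkalinity to add: (127 − 85) = 42 mg/L as CaCO₃ × 817,000 L = 34,310 g as CaCO₃.
(a) Equivalents: 34,310 g ÷ 50 g/eq = 686.3 eq.
(a) NaHCO₃ supplies 1 eq per mole → 686.3 mol.
(a) Mass: 686.3 mol × 84 g/mol = 57,650 g.

(b) [OCl⁻]/[HOCl] = 10^(pH − pKa) = 10^(7.75 − 7.4) = 2.239; fraction as HOCl = 1/(1 + 2.239) = 0.3088.
(b) Free chlorine required for 1.48 ppm HOCl: 1.48 / 0.3088 = 4.793 ppm.
(b) FC to add: 4.793 − 0.7 = 4.093 mg/L as Cl₂.
(b) Cl₂ equivalent: 4.093 mg/L × 122,000 L = 499.4 g.
(b) Product at 56.0% available Cl: 499.4 / 0.56 = 891.8 g.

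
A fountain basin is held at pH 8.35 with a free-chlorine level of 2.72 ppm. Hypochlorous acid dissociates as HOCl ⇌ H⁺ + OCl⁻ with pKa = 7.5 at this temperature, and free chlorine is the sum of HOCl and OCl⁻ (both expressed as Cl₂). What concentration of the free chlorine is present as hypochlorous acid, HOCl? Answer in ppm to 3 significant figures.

[OCl⁻]/[HOCl] = 10^(pH − pKa) = 10^(8.35 − 7.5) = 10^0.85 = 7.079.
Fraction as HOCl = 1 / (1 + 7.079) = 0.1238.
HOCl = 0.1238 × 2.72 ppm = 0.3367 ppm.

0.337 ppm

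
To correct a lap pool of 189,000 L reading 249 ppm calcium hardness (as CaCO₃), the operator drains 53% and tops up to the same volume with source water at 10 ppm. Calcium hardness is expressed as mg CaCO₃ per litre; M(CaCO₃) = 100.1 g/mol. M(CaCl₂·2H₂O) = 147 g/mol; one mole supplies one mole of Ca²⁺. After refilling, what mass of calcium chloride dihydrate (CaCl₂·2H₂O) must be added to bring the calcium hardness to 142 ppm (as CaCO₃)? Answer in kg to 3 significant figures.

After draining 53% and refilling: 249 × 0.47 + 10 × 0.53 = 122.33 ppm.
Deficit to target: 142 − 122.33 = 19.67 mg/L.
As CaCO₃: 19.67 mg/L × 189,000 L = 3718 g; ÷ 100.1 = 37.14 mol Ca²⁺.
Mass: 37.14 × 147 = 5459 g.

5.46 kg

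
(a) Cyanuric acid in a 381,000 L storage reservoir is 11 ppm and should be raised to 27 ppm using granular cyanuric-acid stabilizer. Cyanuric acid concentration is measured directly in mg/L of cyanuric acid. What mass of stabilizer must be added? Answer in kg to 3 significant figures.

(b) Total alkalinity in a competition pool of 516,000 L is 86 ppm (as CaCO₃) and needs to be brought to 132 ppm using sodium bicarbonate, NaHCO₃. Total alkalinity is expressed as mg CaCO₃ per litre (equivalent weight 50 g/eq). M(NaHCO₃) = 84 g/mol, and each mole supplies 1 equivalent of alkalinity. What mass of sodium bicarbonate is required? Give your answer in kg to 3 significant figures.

(a) CYA to add: (27 − 11) = 16 mg/L × 381,000 L = 6096 g cyanuric acid.

(b) Alkalinity to add: (132 − 86) = 46 mg/L as CaCO₃ × 516,000 L = 23,740 g as CaCO₃.
(b) Equivalents: 23,740 g ÷ 50 g/eq = 474.7 eq.
(b) NaHCO₃ supplies 1 eq per mole → 474.7 mol.
(b) Mass: 474.7 mol × 84 g/mol = 39,880 g.

(a) 6.10 kg; (b) 39.9 kg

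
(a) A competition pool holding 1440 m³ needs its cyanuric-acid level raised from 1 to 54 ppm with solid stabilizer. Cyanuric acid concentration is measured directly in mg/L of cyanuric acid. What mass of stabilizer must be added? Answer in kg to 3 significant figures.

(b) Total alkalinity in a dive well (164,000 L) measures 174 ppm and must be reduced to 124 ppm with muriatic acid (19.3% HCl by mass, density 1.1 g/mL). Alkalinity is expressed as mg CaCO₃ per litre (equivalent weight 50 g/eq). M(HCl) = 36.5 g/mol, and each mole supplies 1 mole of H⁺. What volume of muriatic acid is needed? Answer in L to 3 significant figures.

(a) 76.3 kg; (b) 28.2 L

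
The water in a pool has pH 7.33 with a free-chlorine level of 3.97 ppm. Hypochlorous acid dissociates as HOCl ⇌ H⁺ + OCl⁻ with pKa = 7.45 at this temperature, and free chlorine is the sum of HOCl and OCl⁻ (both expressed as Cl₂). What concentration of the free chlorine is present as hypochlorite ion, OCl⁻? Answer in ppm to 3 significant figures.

[OCl⁻]/[HOCl] = 10^(pH − pKa) = 10^(7.33 − 7.45) = 10^-0.12 = 0.7586.
Fraction as HOCl = 1 / (1 + 0.7586) = 0.5686.
OCl⁻ = (1 − 0.5686) × 3.97 ppm = 1.712 ppm.

1.71 ppm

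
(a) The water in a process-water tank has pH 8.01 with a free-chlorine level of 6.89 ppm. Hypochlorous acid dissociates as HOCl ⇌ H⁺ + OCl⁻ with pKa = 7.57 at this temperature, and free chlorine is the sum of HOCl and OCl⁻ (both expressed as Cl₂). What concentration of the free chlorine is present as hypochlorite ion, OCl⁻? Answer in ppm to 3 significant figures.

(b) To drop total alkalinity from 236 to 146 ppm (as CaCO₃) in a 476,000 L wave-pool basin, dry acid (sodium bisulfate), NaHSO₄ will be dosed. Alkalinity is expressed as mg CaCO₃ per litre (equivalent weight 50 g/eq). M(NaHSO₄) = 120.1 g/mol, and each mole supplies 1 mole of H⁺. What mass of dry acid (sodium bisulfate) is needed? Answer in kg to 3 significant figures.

(a) 5.05 ppm; (b) 103 kg

(a) [OCl⁻]/[HOCl] = 10^(pH − pKa) = 10^(8.01 − 7.57) = 10^0.44 = 2.754.
(a) Fraction as HOCl = 1 / (1 + 2.754) = 0.2664.
(a) OCl⁻ = (1 − 0.2664) × 6.89 ppm = 5.055 ppm.

(b) Alkalinity to neutralize: (236 − 146) = 90 mg/L as CaCO₃ × 476,000 L = 42,840 g as CaCO₃.
(b) Equivalents of H⁺ required: 42,840 ÷ 50 g/eq = 856.8 eq = 856.8 mol NaHSO₄.
(b) Mass of NaHSO₄: 856.8 × 120.1 = 102,900 g.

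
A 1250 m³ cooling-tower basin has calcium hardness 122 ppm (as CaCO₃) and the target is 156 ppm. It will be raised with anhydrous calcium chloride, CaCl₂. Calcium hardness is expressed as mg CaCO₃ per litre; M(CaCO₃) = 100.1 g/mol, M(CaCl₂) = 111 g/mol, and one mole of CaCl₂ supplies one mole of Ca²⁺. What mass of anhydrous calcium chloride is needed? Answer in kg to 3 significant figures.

Volume: 1250 m³ = 1,250,000 L.
Hardness to add: (156 − 122) = 34 mg/L as CaCO₃ × 1,250,000 L = 42,500 g as CaCO₃.
Moles of Ca²⁺ (1 mol Ca²⁺ ≡ 1 mol CaCO₃): 42,500 / 100.1 g/mol = 424.6 mol.
Mass of CaCl₂: 424.6 × 111 = 47,130 g.

47.1 kg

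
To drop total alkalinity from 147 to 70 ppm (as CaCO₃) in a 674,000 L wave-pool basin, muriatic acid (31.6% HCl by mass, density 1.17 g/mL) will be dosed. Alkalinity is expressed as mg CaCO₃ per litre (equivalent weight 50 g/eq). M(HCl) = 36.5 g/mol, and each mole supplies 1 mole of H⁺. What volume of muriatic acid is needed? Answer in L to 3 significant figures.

Alkalinity to neutralize: (147 − 70) = 77 mg/L as CaCO₃ × 674,000 L = 51,900 g as CaCO₃.
Equivalents of H⁺ required: 51,900 ÷ 50 g/eq = 1038 eq = 1038 mol HCl.
Mass of HCl: 1038 × 36.5 = 37,890 g.
Mass of 31.6% solution: 37,890 / 0.316 = 119,900 g.
Volume: 119,900 g ÷ 1.17 g/mL = 102,500 mL.

102 L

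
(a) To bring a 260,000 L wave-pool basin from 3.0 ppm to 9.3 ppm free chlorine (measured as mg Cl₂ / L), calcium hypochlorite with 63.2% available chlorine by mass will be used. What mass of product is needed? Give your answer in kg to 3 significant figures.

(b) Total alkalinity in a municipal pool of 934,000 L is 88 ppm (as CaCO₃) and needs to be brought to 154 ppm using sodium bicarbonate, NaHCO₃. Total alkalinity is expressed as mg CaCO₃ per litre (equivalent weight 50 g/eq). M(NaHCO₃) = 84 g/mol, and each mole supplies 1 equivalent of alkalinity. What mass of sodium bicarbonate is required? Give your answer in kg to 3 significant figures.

(a) 2.59 kg; (b) 104 kg

(a) Chlorine deficit: 9.3 − 3.0 = 6.3 ppm = 6.3 mg/L as Cl₂.
(a) Cl₂ equivalent needed: 6.3 mg/L × 260,000 L = 1,638,000 mg = 1638 g.
(a) Product at 63.2% available chlorine: 1638 / 0.632 = 2592 g.

(b) Alkalinity to add: (154 − 88) = 66 mg/L as CaCO₃ × 934,000 L = 61,640 g as CaCO₃.
(b) Equivalents: 61,640 g ÷ 50 g/eq = 1233 eq.
(b) NaHCO₃ supplies 1 eq per mole → 1233 mol.
(b) Mass: 1233 mol × 84 g/mol = 103,600 g.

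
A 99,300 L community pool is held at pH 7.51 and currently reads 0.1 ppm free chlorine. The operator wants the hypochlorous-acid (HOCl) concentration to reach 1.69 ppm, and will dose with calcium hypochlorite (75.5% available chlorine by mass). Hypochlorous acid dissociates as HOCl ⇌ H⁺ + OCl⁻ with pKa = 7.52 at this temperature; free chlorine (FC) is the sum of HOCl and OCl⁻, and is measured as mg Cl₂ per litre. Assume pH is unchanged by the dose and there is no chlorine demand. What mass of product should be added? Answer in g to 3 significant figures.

[OCl⁻]/[HOCl] = 10^(pH − pKa) = 10^(7.51 − 7.52) = 0.9772; fraction as HOCl = 1/(1 + 0.9772) = 0.5058.
Free chlorine required for 1.69 ppm HOCl: 1.69 / 0.5058 = 3.342 ppm.
FC to add: 3.342 − 0.1 = 3.242 mg/L as Cl₂.
Cl₂ equivalent: 3.242 mg/L × 99,300 L = 321.9 g.
Product at 75.5% available Cl: 321.9 / 0.755 = 426.3 g.

426 g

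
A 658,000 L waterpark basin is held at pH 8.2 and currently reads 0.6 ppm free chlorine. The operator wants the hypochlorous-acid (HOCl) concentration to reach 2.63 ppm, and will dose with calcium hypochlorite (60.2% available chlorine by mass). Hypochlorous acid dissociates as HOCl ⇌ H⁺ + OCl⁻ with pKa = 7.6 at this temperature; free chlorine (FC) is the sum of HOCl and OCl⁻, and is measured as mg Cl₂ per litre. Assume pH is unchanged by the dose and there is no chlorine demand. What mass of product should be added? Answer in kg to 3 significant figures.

13.7 kg

[OCl⁻]/[HOCl] = 10^(pH − pKa) = 10^(8.2 − 7.6) = 3.981; fraction as HOCl = 1/(1 + 3.981) = 0.2008.
Free chlorine required for 2.63 ppm HOCl: 2.63 / 0.2008 = 13.1 ppm.
FC to add: 13.1 − 0.6 = 12.5 mg/L as Cl₂.
Cl₂ equivalent: 12.5 mg/L × 658,000 L = 8225 g.
Product at 60.2% available Cl: 8225 / 0.602 = 13,660 g.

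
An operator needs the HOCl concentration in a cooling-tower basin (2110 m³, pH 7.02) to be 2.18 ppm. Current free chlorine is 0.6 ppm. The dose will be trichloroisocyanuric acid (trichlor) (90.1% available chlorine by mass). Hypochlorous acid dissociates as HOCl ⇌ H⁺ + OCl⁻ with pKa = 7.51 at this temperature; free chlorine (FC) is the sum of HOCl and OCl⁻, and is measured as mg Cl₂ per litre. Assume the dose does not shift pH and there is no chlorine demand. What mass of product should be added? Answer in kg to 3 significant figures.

5.35 kg

Volume: 2110 m³ = 2,110,000 L.
[OCl⁻]/[HOCl] = 10^(pH − pKa) = 10^(7.02 − 7.51) = 0.3236; fraction as HOCl = 1/(1 + 0.3236) = 0.7555.
Free chlorine required for 2.18 ppm HOCl: 2.18 / 0.7555 = 2.885 ppm.
FC to add: 2.885 − 0.6 = 2.285 mg/L as Cl₂.
Cl₂ equivalent: 2.285 mg/L × 2,110,000 L = 4822 g.
Product at 90.1% available Cl: 4822 / 0.901 = 5352 g.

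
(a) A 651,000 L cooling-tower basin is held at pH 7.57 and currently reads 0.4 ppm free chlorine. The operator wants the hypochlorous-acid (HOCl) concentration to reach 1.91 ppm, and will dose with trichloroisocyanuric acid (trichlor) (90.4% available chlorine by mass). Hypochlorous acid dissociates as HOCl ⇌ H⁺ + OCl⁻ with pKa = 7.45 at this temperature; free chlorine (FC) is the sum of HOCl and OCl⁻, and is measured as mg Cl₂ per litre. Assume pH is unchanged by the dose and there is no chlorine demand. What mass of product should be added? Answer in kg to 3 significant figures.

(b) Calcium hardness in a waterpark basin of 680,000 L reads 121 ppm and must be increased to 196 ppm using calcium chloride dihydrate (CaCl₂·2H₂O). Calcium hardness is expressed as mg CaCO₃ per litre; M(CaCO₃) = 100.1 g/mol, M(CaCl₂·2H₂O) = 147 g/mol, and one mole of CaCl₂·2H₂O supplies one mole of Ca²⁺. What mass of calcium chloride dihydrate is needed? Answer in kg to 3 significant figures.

(a) 2.90 kg; (b) 74.9 kg

(a) [OCl⁻]/[HOCl] = 10^(pH − pKa) = 10^(7.57 − 7.45) = 1.318; fraction as HOCl = 1/(1 + 1.318) = 0.4314.
(a) Free chlorine required for 1.91 ppm HOCl: 1.91 / 0.4314 = 4.428 ppm.
(a) FC to add: 4.428 − 0.4 = 4.028 mg/L as Cl₂.
(a) Cl₂ equivalent: 4.028 mg/L × 651,000 L = 2622 g.
(a) Product at 90.4% available Cl: 2622 / 0.904 = 2901 g.

(b) Hardness to add: (196 − 121) = 75 mg/L as CaCO₃ × 680,000 L = 51,000 g as CaCO₃.
(b) Moles of Ca²⁺ (1 mol Ca²⁺ ≡ 1 mol CaCO₃): 51,000 / 100.1 g/mol = 509.5 mol.
(b) Mass of CaCl₂·2H₂O: 509.5 × 147 = 74,900 g.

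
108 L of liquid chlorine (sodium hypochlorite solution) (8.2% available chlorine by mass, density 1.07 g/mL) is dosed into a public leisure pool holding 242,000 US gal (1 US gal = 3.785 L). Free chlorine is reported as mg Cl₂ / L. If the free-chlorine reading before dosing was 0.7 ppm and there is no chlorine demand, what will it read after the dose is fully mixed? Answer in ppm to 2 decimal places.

Volume: 242,000 US gal × 3.785 L/gal = 915,970 L.
Mass of solution: 108 L × 1000 mL/L × 1.07 g/mL = 115,600 g.
Available chlorine delivered: 115,600 g × 0.082 = 9476 g as Cl₂.
Concentration rise: 9476 g / 915,970 L = 10.35 mg/L = 10.35 ppm.
Final FC: 0.7 + 10.35 = 11.05 ppm.

11.05 ppm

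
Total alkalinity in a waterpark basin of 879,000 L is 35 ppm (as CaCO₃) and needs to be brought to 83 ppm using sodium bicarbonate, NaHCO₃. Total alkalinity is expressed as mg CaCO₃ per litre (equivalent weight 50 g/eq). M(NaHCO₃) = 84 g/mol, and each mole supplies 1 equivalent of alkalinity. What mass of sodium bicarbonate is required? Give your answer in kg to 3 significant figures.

70.9 kg

Alkalinity to add: (83 − 35) = 48 mg/L as CaCO₃ × 879,000 L = 42,190 g as CaCO₃.
Equivalents: 42,190 g ÷ 50 g/eq = 843.8 eq.
NaHCO₃ supplies 1 eq per mole → 843.8 mol.
Mass: 843.8 mol × 84 g/mol = 70,880 g.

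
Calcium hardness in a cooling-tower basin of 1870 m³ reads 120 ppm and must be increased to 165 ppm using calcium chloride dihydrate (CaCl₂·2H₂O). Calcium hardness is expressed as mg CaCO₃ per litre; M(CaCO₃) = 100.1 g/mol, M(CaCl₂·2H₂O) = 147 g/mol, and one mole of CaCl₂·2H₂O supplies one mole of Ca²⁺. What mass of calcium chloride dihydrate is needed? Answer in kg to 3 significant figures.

124 kg

Volume: 1870 m³ = 1,870,000 L.
Hardness to add: (165 − 120) = 45 mg/L as CaCO₃ × 1,870,000 L = 84,150 g as CaCO₃.
Moles of Ca²⁺ (1 mol Ca²⁺ ≡ 1 mol CaCO₃): 84,150 / 100.1 g/mol = 840.7 mol.
Mass of CaCl₂·2H₂O: 840.7 × 147 = 123,600 g.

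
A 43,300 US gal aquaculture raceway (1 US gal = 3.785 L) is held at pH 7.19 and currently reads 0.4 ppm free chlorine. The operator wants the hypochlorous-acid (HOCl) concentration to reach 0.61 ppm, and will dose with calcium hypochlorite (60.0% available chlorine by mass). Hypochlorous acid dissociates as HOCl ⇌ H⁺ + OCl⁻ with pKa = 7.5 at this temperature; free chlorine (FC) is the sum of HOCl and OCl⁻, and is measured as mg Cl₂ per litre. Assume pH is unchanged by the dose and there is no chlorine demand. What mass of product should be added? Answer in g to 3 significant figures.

139 g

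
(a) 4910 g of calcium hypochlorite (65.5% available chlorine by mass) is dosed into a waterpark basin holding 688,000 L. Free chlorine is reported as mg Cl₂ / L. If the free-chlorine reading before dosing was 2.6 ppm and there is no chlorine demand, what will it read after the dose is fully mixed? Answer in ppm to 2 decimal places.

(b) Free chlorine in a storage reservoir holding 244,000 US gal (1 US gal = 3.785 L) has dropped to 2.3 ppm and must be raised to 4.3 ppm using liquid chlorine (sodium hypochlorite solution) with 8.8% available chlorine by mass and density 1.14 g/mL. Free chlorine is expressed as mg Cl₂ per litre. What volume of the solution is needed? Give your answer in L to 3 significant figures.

(a) 7.27 ppm; (b) 18.4 L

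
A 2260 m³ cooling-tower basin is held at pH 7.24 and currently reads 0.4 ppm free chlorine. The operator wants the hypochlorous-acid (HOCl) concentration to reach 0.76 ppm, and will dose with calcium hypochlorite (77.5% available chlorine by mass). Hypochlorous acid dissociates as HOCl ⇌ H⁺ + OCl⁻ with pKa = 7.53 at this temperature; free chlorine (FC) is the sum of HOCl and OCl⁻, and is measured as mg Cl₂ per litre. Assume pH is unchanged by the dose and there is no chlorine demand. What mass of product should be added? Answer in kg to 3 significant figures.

2.19 kg

Volume: 2260 m³ = 2,260,000 L.
[OCl⁻]/[HOCl] = 10^(pH − pKa) = 10^(7.24 − 7.53) = 0.5129; fraction as HOCl = 1/(1 + 0.5129) = 0.661.
Free chlorine required for 0.76 ppm HOCl: 0.76 / 0.661 = 1.15 ppm.
FC to add: 1.15 − 0.4 = 0.7498 mg/L as Cl₂.
Cl₂ equivalent: 0.7498 mg/L × 2,260,000 L = 1694 g.
Product at 77.5% available Cl: 1694 / 0.775 = 2186 g.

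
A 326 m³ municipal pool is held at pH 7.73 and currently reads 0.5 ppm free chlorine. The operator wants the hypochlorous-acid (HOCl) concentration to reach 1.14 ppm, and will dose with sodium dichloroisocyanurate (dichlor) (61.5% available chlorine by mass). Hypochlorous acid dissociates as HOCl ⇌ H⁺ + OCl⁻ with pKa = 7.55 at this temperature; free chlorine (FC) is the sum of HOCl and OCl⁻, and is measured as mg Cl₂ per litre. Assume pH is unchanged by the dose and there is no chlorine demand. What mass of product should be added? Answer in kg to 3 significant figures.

Volume: 326 m³ = 326,000 L.
[OCl⁻]/[HOCl] = 10^(pH − pKa) = 10^(7.73 − 7.55) = 1.514; fraction as HOCl = 1/(1 + 1.514) = 0.3978.
Free chlorine required for 1.14 ppm HOCl: 1.14 / 0.3978 = 2.865 ppm.
FC to add: 2.865 − 0.5 = 2.365 mg/L as Cl₂.
Cl₂ equivalent: 2.365 mg/L × 326,000 L = 771.1 g.
Product at 61.5% available Cl: 771.1 / 0.615 = 1254 g.

1.25 kg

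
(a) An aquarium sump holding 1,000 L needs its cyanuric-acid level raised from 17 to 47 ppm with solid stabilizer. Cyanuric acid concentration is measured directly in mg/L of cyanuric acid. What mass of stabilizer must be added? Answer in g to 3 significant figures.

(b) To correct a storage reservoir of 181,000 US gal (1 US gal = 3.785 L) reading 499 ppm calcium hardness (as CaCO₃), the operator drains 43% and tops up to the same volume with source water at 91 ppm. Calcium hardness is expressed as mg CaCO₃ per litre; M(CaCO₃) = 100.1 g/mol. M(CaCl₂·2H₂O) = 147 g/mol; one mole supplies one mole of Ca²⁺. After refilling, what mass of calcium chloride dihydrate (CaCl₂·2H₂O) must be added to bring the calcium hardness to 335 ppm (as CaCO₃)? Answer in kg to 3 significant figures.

(a) CYA to add: (47 − 17) = 30 mg/L × 1,000 L = 30 g cyanuric acid.

(b) Volume: 181,000 US gal × 3.785 L/gal = 685,085 L.
(b) After draining 43% and refilling: 499 × 0.57 + 91 × 0.43 = 323.56 ppm.
(b) Deficit to target: 335 − 323.56 = 11.44 mg/L.
(b) As CaCO₃: 11.44 mg/L × 685,085 L = 7837 g; ÷ 100.1 = 78.3 mol Ca²⁺.
(b) Mass: 78.3 × 147 = 11,510 g.

(a) 30.0 g; (b) 11.5 kg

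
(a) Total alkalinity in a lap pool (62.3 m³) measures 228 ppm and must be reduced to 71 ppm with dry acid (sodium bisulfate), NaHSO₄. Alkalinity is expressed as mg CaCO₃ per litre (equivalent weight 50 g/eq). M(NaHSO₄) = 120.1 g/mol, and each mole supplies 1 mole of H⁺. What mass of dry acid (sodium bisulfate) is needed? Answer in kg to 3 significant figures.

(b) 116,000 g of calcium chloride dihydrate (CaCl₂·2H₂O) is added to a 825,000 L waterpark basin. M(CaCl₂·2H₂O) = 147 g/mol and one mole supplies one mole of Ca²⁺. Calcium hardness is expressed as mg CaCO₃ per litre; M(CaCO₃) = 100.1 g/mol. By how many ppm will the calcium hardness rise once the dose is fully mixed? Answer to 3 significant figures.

(a) 23.5 kg; (b) 95.7 ppm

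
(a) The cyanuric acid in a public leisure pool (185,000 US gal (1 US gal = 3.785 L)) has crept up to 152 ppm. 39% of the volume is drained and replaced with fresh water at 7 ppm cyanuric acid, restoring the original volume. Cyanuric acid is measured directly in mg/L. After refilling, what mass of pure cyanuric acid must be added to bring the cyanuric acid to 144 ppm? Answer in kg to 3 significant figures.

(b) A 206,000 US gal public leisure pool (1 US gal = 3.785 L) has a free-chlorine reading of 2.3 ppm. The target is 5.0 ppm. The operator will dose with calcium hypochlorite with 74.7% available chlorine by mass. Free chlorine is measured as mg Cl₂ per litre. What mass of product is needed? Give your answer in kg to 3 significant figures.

(a) 34.0 kg; (b) 2.82 kg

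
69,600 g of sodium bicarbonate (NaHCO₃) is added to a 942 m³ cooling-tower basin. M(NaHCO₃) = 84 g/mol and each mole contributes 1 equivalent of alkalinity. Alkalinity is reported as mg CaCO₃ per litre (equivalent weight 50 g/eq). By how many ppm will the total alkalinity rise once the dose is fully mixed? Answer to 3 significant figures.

44.0 ppm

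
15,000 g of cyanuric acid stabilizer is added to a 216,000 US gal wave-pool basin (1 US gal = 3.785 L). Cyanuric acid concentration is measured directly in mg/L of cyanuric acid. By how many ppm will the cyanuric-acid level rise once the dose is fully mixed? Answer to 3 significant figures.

18.3 ppm

Volume: 216,000 US gal × 3.785 L/gal = 817,560 L.
Rise: 15,000 g / 817,560 L × 1000 = 18.35 mg/L.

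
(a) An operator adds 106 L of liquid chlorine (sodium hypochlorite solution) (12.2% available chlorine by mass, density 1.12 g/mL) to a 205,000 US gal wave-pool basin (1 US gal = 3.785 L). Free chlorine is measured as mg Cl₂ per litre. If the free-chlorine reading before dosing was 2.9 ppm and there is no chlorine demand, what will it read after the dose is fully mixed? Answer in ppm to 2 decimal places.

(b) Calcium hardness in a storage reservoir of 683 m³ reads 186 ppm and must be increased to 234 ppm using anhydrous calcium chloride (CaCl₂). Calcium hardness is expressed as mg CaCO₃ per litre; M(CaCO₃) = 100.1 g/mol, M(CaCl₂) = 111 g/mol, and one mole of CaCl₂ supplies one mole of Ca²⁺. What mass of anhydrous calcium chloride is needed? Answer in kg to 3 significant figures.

(a) 21.57 ppm; (b) 36.4 kg

(a) Volume: 205,000 US gal × 3.785 L/gal = 775,925 L.
(a) Mass of solution: 106 L × 1000 mL/L × 1.12 g/mL = 118,700 g.
(a) Available chlorine delivered: 118,700 g × 0.122 = 14,480 g as Cl₂.
(a) Concentration rise: 14,480 g / 775,925 L = 18.67 mg/L = 18.67 ppm.
(a) Final FC: 2.9 + 18.67 = 21.57 ppm.

(b) Volume: 683 m³ = 683,000 L.
(b) Hardness to add: (234 − 186) = 48 mg/L as CaCO₃ × 683,000 L = 32,780 g as CaCO₃.
(b) Moles of Ca²⁺ (1 mol Ca²⁺ ≡ 1 mol CaCO₃): 32,780 / 100.1 g/mol = 327.5 mol.
(b) Mass of CaCl₂: 327.5 × 111 = 36,350 g.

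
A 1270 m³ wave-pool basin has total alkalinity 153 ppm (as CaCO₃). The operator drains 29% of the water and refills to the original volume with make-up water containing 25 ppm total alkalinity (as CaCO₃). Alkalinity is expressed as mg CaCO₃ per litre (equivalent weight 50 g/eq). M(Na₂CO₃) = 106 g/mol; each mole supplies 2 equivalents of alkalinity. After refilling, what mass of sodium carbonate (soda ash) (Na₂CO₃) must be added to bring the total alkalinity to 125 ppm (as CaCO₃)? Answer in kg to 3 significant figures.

Volume: 1270 m³ = 1,270,000 L.
After draining 29% and refilling: 153 × 0.71 + 25 × 0.29 = 115.88 ppm.
Deficit to target: 125 − 115.88 = 9.12 mg/L.
As CaCO₃: 9.12 mg/L × 1,270,000 L = 11,580 g; ÷ 50 g/eq ÷ 2 = 115.8 mol Na₂CO₃.
Mass: 115.8 × 106 = 12,280 g.

12.3 kg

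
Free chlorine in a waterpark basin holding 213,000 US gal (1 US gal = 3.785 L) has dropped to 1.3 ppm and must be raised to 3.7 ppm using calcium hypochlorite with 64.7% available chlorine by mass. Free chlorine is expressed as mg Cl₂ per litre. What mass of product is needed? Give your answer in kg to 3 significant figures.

2.99 kg

Volume: 213,000 US gal × 3.785 L/gal = 806,205 L.
Chlorine deficit: 3.7 − 1.3 = 2.4 ppm = 2.4 mg/L as Cl₂.
Cl₂ equivalent needed: 2.4 mg/L × 806,205 L = 1,935,000 mg = 1935 g.
Product at 64.7% available chlorine: 1935 / 0.647 = 2991 g.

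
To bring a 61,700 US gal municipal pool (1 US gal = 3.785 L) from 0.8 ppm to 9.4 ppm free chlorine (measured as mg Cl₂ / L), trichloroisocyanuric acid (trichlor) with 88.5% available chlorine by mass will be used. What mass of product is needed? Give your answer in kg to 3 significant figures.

Volume: 61,700 US gal × 3.785 L/gal = 233,534 L.
Chlorine deficit: 9.4 − 0.8 = 8.6 ppm = 8.6 mg/L as Cl₂.
Cl₂ equivalent needed: 8.6 mg/L × 233,534 L = 2,008,000 mg = 2008 g.
Product at 88.5% available chlorine: 2008 / 0.885 = 2269 g.

2.27 kg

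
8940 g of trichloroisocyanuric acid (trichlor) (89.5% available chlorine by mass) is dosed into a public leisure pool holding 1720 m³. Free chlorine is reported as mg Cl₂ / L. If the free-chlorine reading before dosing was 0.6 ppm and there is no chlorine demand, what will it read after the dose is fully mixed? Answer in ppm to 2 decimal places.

Volume: 1720 m³ = 1,720,000 L.
Available chlorine delivered: 8940 g × 0.895 = 8001 g as Cl₂.
Concentration rise: 8001 g / 1,720,000 L = 4.652 mg/L = 4.65 ppm.
Final FC: 0.6 + 4.65 = 5.25 ppm.

5.25 ppm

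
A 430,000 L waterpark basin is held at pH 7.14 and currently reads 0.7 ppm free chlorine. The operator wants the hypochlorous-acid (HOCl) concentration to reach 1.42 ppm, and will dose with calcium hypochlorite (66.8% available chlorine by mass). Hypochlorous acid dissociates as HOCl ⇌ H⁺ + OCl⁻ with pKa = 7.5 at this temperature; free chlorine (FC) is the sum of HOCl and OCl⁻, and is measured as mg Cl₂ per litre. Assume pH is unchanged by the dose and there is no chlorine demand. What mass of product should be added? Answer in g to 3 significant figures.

[OCl⁻]/[HOCl] = 10^(pH − pKa) = 10^(7.14 − 7.5) = 0.4365; fraction as HOCl = 1/(1 + 0.4365) = 0.6961.
Free chlorine required for 1.42 ppm HOCl: 1.42 / 0.6961 = 2.04 ppm.
FC to add: 2.04 − 0.7 = 1.34 mg/L as Cl₂.
Cl₂ equivalent: 1.34 mg/L × 430,000 L = 576.1 g.
Product at 66.8% available Cl: 576.1 / 0.668 = 862.5 g.

862 g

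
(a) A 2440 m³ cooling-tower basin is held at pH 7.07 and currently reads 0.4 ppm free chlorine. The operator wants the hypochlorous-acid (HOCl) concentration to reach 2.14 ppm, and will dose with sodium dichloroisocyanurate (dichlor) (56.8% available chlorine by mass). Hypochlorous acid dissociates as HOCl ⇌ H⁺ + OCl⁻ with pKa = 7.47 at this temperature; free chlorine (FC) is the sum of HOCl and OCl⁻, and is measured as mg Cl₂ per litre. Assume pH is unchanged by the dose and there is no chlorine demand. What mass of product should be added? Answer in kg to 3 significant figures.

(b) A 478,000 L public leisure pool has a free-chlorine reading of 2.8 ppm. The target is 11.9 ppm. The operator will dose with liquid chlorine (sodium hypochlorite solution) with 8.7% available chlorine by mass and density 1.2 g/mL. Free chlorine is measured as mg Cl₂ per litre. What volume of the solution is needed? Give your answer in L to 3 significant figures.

(a) 11.1 kg; (b) 41.7 L

(a) Volume: 2440 m³ = 2,440,000 L.
(a) [OCl⁻]/[HOCl] = 10^(pH − pKa) = 10^(7.07 − 7.47) = 0.3981; fraction as HOCl = 1/(1 + 0.3981) = 0.7153.
(a) Free chlorine required for 2.14 ppm HOCl: 2.14 / 0.7153 = 2.992 ppm.
(a) FC to add: 2.992 − 0.4 = 2.592 mg/L as Cl₂.
(a) Cl₂ equivalent: 2.592 mg/L × 2,440,000 L = 6324 g.
(a) Product at 56.8% available Cl: 6324 / 0.568 = 11,130 g.

(b) Chlorine deficit: 11.9 − 2.8 = 9.1 ppm = 9.1 mg/L as Cl₂.
(b) Cl₂ equivalent needed: 9.1 mg/L × 478,000 L = 4,350,000 mg = 4350 g.
(b) Product at 8.7% available chlorine: 4350 / 0.087 = 50,000 g.
(b) Volume at density 1.2 g/mL: 50,000 g ÷ 1.2 g/mL = 41,660 mL.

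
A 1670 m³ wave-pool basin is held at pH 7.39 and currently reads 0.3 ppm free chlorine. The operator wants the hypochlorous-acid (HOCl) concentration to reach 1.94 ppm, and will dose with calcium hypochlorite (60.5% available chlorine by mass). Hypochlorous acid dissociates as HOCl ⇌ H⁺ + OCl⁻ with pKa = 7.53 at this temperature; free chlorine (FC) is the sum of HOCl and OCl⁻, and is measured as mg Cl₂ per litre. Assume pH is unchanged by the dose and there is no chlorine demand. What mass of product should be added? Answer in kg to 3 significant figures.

Volume: 1670 m³ = 1,670,000 L.
[OCl⁻]/[HOCl] = 10^(pH − pKa) = 10^(7.39 − 7.53) = 0.7244; fraction as HOCl = 1/(1 + 0.7244) = 0.5799.
Free chlorine required for 1.94 ppm HOCl: 1.94 / 0.5799 = 3.345 ppm.
FC to add: 3.345 − 0.3 = 3.045 mg/L as Cl₂.
Cl₂ equivalent: 3.045 mg/L × 1,670,000 L = 5086 g.
Product at 60.5% available Cl: 5086 / 0.605 = 8406 g.

8.41 kg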